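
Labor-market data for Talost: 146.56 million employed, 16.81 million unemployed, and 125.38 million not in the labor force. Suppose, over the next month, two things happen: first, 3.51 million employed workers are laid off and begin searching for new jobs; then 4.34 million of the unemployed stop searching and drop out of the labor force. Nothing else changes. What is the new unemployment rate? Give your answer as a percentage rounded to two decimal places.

Initially, labor force = 146.56 + 16.81 = 163.37 million, so u = 16.81/163.37 = 10.29%.
After the first change, employed falls and unemployed rises by 3.51; labor force unchanged → E = 143.05, U = 20.32, labor force = 163.37 million.
After the second change, unemployed and labor force both fall by 4.34 → E = 143.05, U = 15.98, labor force = 159.03 million.
New unemployment rate = 15.98 / 159.03 = 10.05%.

New unemployment rate ≈ 10.05%.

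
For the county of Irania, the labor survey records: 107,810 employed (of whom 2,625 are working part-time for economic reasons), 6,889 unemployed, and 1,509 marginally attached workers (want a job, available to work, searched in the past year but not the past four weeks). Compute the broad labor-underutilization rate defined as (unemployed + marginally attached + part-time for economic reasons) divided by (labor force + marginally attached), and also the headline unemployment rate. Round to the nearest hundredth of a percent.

Labor force = 107,810 + 6,889 = 114,699.
Numerator = 6,889 + 1,509 + 2,625 = 11,023.
Denominator = 114,699 + 1,509 = 116,208.
Broad rate = 11,023 / 116,208 = 9.49%.
Headline unemployment rate = 6,889 / 114,699 = 6.01%.

Broad underutilization rate ≈ 9.49%; headline unemployment rate ≈ 6.01%.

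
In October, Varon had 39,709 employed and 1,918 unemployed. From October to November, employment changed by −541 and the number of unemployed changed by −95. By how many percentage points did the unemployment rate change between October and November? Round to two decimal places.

The unemployment rate changed by −0.16 percentage points.

October: labor force = 39,709 + 1,918 = 41,627; u = 1,918/41,627 = 4.61%.
November: labor force = 39,168 + 1,823 = 40,991; u = 1,823/40,991 = 4.45%.
Change = 4.45% − 4.61% = −0.16 pp.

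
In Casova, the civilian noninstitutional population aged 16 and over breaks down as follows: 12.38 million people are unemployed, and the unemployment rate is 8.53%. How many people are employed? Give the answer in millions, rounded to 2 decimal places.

About 132.75 million are employed.

Labor force = U / u = 12.38 / 0.0853 ≈ 145.13 million.
Employed = labor force − unemployed = 145.13 − 12.38 = 132.75 million.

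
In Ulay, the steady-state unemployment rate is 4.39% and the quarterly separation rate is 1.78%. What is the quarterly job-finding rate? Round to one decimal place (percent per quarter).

Job-finding rate ≈ 38.8% per quarter.

From u* = s/(s+f): f = s·(1−u)/u.
f = 1.78 × (1 − 0.0439) / 0.0439 = 1.7019 / 0.0439 ≈ 38.8% per quarter.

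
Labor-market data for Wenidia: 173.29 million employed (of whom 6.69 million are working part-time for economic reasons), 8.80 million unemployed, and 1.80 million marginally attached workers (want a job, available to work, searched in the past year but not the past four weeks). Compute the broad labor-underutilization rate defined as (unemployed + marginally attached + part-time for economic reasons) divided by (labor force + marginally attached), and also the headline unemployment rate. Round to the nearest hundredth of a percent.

Labor force = 173.29 + 8.80 = 182.09 million.
Numerator = 8.80 + 1.80 + 6.69 = 17.29 million.
Denominator = 182.09 + 1.80 = 183.89 million.
Broad rate = 17.29 / 183.89 = 9.40%.
Headline unemployment rate = 8.80 / 182.09 = 4.83%.

Broad underutilization rate ≈ 9.40%; headline unemployment rate ≈ 4.83%.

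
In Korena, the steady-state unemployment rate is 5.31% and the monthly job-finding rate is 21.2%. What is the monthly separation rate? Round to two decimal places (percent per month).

From u* = s/(s+f): s = u·f/(1−u).
s = 0.0531 × 21.2 / (1 − 0.0531) = 1.1257 / 0.9469 ≈ 1.19% per month.

Separation rate ≈ 1.19% per month.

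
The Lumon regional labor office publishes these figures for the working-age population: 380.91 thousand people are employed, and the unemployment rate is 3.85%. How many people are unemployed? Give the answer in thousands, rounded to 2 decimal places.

Let U be the number unemployed. The labor force is E + U, and U/(E+U) = 0.0385.
So U = 0.0385 × 380.91 / (1 − 0.0385) = 14.6650 / 0.9615 ≈ 15.25 thousand.

About 15.25 thousand are unemployed.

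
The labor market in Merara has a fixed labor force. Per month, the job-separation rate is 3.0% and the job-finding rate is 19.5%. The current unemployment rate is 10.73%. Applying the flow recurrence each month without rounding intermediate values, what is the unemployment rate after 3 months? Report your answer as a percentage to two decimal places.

Unemployment rate after three months ≈ 12.12%.

With a fixed labor force, u_{t+1} = u_t + s·(1−u_t) − f·u_t = u_t·(1−s−f) + s.
Here 1−s−f = 0.775 and s = 0.030.
u_1 = 0.107300 × 0.775 + 0.030 = 0.113158.
u_2 = 0.113158 × 0.775 + 0.030 = 0.117697.
u_3 = 0.117697 × 0.775 + 0.030 = 0.121215.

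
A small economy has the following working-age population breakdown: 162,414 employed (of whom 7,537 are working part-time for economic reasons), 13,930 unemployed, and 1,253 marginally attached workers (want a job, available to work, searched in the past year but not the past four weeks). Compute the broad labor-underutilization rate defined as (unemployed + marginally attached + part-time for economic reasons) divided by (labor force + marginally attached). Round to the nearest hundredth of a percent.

Broad underutilization rate ≈ 12.79%.

Labor force = 162,414 + 13,930 = 176,344.
Numerator = 13,930 + 1,253 + 7,537 = 22,720.
Denominator = 176,344 + 1,253 = 177,597.
Broad rate = 22,720 / 177,597 = 12.79%.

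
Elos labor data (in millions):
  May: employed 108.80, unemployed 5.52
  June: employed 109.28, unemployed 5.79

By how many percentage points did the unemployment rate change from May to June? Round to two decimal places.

May: labor force = 108.80 + 5.52 = 114.32; u = 5.52/114.32 = 4.83%.
June: labor force = 109.28 + 5.79 = 115.07; u = 5.79/115.07 = 5.03%.
Change = 5.03% − 4.83% = +0.20 pp.

The unemployment rate changed by +0.20 percentage points.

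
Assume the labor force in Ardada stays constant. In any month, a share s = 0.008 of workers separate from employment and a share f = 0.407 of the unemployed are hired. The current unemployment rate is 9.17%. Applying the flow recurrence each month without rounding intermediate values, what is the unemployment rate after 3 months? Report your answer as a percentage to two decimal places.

Unemployment rate after three months ≈ 3.38%.

With a fixed labor force, u_{t+1} = u_t + s·(1−u_t) − f·u_t = u_t·(1−s−f) + s.
Here 1−s−f = 0.585 and s = 0.008.
u_1 = 0.091700 × 0.585 + 0.008 = 0.061644.
u_2 = 0.061644 × 0.585 + 0.008 = 0.044062.
u_3 = 0.044062 × 0.585 + 0.008 = 0.033776.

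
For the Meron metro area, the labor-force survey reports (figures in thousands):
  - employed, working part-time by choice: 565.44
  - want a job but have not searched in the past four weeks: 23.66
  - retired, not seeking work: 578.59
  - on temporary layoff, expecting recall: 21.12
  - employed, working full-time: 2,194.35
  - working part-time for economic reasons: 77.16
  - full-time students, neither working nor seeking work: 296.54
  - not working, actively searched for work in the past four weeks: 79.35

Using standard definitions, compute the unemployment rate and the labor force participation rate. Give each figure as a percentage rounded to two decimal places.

Unemployment rate ≈ 3.42%; labor force participation rate ≈ 76.57%.

Employed = 565.44 + 2,194.35 + 77.16 = 2,836.95 thousand (anyone who worked, including part-time for economic reasons, counts as employed).
Unemployed = 21.12 + 79.35 = 100.47 thousand (jobless and actively searching, or on temporary layoff).
Labor force = 2,836.95 + 100.47 = 2,937.42 thousand.
Not in labor force = 23.66 + 578.59 + 296.54 = 898.79 thousand (those not working and not actively searching are outside the labor force — including those who want a job but have given up searching).
Civilian working-age population = 2,937.42 + 898.79 = 3,836.21 thousand.
Unemployment rate = 100.47 / 2,937.42 = 3.42%.
Labor force participation rate = 2,937.42 / 3,836.21 = 76.57%.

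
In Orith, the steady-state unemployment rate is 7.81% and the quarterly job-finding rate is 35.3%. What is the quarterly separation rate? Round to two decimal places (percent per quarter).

Separation rate ≈ 2.99% per quarter.

From u* = s/(s+f): s = u·f/(1−u).
s = 0.0781 × 35.3 / (1 − 0.0781) = 2.7569 / 0.9219 ≈ 2.99% per quarter.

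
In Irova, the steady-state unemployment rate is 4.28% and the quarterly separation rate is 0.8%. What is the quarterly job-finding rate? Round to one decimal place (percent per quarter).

From u* = s/(s+f): f = s·(1−u)/u.
f = 0.8 × (1 − 0.0428) / 0.0428 = 0.7658 / 0.0428 ≈ 17.9% per quarter.

Job-finding rate ≈ 17.9% per quarter.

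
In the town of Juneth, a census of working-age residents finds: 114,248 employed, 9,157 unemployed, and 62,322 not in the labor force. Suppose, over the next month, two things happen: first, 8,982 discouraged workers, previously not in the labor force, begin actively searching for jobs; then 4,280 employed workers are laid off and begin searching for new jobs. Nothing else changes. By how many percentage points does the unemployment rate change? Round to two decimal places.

Initially, labor force = 114,248 + 9,157 = 123,405, so u = 9,157/123,405 = 7.42%.
After the first change, unemployed and labor force both rise by 8,982 → E = 114,248, U = 18,139, labor force = 132,387.
After the second change, employed falls and unemployed rises by 4,280; labor force unchanged → E = 109,968, U = 22,419, labor force = 132,387.
New unemployment rate = 22,419 / 132,387 = 16.93%.
Change = 16.93% − 7.42% = +9.51 percentage points.

The unemployment rate changes by +9.51 percentage points.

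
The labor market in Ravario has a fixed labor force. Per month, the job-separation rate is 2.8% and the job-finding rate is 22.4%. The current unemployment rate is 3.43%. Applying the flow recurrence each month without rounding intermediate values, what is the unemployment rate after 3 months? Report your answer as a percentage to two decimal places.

Unemployment rate after three months ≈ 7.90%.

With a fixed labor force, u_{t+1} = u_t + s·(1−u_t) − f·u_t = u_t·(1−s−f) + s.
Here 1−s−f = 0.748 and s = 0.028.
u_1 = 0.034300 × 0.748 + 0.028 = 0.053656.
u_2 = 0.053656 × 0.748 + 0.028 = 0.068135.
u_3 = 0.068135 × 0.748 + 0.028 = 0.078965.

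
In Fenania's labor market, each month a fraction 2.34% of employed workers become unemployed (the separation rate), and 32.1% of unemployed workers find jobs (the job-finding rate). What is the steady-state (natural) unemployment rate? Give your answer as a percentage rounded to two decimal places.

At steady state the flows balance: s·E = f·U, so U/(E+U) = s/(s+f).
u* = 2.34 / (2.34 + 32.1) = 2.34 / 34.44 = 6.79%.

Steady-state unemployment rate ≈ 6.79%.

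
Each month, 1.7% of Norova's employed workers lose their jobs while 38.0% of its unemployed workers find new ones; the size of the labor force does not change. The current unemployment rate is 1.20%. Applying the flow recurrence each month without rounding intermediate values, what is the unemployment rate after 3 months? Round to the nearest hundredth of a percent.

With a fixed labor force, u_{t+1} = u_t + s·(1−u_t) − f·u_t = u_t·(1−s−f) + s.
Here 1−s−f = 0.603 and s = 0.017.
u_1 = 0.012000 × 0.603 + 0.017 = 0.024236.
u_2 = 0.024236 × 0.603 + 0.017 = 0.031614.
u_3 = 0.031614 × 0.603 + 0.017 = 0.036063.

Unemployment rate after three months ≈ 3.61%.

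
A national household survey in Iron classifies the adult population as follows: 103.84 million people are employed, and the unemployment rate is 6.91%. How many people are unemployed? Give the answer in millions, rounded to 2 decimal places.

Let U be the number unemployed. The labor force is E + U, and U/(E+U) = 0.0691.
So U = 0.0691 × 103.84 / (1 − 0.0691) = 7.1753 / 0.9309 ≈ 7.71 million.

About 7.71 million are unemployed.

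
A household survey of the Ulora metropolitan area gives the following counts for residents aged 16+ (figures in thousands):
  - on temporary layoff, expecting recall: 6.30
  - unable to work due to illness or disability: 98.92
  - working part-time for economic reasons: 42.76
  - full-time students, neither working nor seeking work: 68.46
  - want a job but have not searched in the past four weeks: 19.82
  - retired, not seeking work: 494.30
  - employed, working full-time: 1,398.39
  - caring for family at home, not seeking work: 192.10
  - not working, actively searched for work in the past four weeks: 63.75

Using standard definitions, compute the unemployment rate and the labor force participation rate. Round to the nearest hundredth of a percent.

Unemployment rate ≈ 4.64%; labor force participation rate ≈ 63.37%.

Employed = 42.76 + 1,398.39 = 1,441.15 thousand (anyone who worked, including part-time for economic reasons, counts as employed).
Unemployed = 6.30 + 63.75 = 70.05 thousand (jobless and actively searching, or on temporary layoff).
Labor force = 1,441.15 + 70.05 = 1,511.20 thousand.
Not in labor force = 98.92 + 68.46 + 19.82 + 494.30 + 192.10 = 873.60 thousand (those not working and not actively searching are outside the labor force — including those who want a job but have given up searching).
Civilian working-age population = 1,511.20 + 873.60 = 2,384.80 thousand.
Unemployment rate = 70.05 / 1,511.20 = 4.64%.
Labor force participation rate = 1,511.20 / 2,384.80 = 63.37%.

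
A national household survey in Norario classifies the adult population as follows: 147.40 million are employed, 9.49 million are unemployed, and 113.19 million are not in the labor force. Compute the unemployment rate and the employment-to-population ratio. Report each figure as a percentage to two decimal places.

Unemployment rate ≈ 6.05%; employment-population ratio ≈ 54.58%.

Labor force = employed + unemployed = 147.40 + 9.49 = 156.89 million.
Working-age population = 156.89 + 113.19 = 270.08 million.
Unemployment rate = 9.49 / 156.89 = 6.05%.
Employment-population ratio = 147.40 / 270.08 = 54.58%.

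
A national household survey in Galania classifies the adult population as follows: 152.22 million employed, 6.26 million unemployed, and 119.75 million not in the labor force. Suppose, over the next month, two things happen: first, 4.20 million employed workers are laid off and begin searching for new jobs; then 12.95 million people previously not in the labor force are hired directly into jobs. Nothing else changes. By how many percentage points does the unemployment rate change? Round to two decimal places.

The unemployment rate changes by +2.15 percentage points.

Initially, labor force = 152.22 + 6.26 = 158.48 million, so u = 6.26/158.48 = 3.95%.
After the first change, employed falls and unemployed rises by 4.20; labor force unchanged → E = 148.02, U = 10.46, labor force = 158.48 million.
After the second change, employed and labor force both rise by 12.95; unemployed unchanged → E = 160.97, U = 10.46, labor force = 171.43 million.
New unemployment rate = 10.46 / 171.43 = 6.10%.
Change = 6.10% − 3.95% = +2.15 percentage points.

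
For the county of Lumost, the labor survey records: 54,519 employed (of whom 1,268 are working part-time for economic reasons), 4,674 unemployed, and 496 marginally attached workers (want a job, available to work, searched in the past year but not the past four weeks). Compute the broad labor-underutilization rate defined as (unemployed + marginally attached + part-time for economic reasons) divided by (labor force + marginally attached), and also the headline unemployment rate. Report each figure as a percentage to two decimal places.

Broad underutilization rate ≈ 10.79%; headline unemployment rate ≈ 7.90%.

Labor force = 54,519 + 4,674 = 59,193.
Numerator = 4,674 + 496 + 1,268 = 6,438.
Denominator = 59,193 + 496 = 59,689.
Broad rate = 6,438 / 59,689 = 10.79%.
Headline unemployment rate = 4,674 / 59,193 = 7.90%.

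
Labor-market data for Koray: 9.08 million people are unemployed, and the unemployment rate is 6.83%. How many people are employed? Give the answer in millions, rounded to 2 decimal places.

Labor force = U / u = 9.08 / 0.0683 ≈ 132.94 million.
Employed = labor force − unemployed = 132.94 − 9.08 = 123.86 million.

About 123.86 million are employed.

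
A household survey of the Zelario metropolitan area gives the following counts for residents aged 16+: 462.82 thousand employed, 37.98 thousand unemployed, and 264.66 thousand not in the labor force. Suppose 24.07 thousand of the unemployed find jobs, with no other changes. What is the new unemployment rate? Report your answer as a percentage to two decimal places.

Initially, labor force = 462.82 + 37.98 = 500.80 thousand, so u = 37.98/500.80 = 7.58%.
After the change, unemployed falls and employed rises by 24.07; labor force unchanged → E = 486.89, U = 13.91, labor force = 500.80 thousand.
New unemployment rate = 13.91 / 500.80 = 2.78%.

New unemployment rate ≈ 2.78%.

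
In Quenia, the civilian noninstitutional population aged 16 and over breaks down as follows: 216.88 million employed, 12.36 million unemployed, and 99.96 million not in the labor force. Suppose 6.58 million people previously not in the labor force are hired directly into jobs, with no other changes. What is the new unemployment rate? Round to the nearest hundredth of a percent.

New unemployment rate ≈ 5.24%.

Initially, labor force = 216.88 + 12.36 = 229.24 million, so u = 12.36/229.24 = 5.39%.
After the change, employed and labor force both rise by 6.58; unemployed unchanged → E = 223.46, U = 12.36, labor force = 235.82 million.
New unemployment rate = 12.36 / 235.82 = 5.24%.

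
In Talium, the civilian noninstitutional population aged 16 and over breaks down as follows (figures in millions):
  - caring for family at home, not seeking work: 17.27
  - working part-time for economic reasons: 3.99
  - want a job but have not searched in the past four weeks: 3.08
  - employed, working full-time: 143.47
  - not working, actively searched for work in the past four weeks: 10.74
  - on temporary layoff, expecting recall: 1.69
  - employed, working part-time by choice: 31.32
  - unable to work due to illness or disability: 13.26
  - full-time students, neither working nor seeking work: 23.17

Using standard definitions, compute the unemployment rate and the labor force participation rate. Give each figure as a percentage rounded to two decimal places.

Unemployment rate ≈ 6.50%; labor force participation rate ≈ 77.10%.

Employed = 3.99 + 143.47 + 31.32 = 178.78 million (anyone who worked, including part-time for economic reasons, counts as employed).
Unemployed = 10.74 + 1.69 = 12.43 million (jobless and actively searching, or on temporary layoff).
Labor force = 178.78 + 12.43 = 191.21 million.
Not in labor force = 17.27 + 3.08 + 13.26 + 23.17 = 56.78 million (those not working and not actively searching are outside the labor force — including those who want a job but have given up searching).
Civilian working-age population = 191.21 + 56.78 = 247.99 million.
Unemployment rate = 12.43 / 191.21 = 6.50%.
Labor force participation rate = 191.21 / 247.99 = 77.10%.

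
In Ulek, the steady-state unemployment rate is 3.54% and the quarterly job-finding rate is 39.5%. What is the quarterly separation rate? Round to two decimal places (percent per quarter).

Separation rate ≈ 1.45% per quarter.

From u* = s/(s+f): s = u·f/(1−u).
s = 0.0354 × 39.5 / (1 − 0.0354) = 1.3983 / 0.9646 ≈ 1.45% per quarter.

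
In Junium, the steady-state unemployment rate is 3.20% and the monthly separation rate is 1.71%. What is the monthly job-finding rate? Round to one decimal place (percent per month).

From u* = s/(s+f): f = s·(1−u)/u.
f = 1.71 × (1 − 0.0320) / 0.0320 = 1.6553 / 0.0320 ≈ 51.7% per month.

Job-finding rate ≈ 51.7% per month.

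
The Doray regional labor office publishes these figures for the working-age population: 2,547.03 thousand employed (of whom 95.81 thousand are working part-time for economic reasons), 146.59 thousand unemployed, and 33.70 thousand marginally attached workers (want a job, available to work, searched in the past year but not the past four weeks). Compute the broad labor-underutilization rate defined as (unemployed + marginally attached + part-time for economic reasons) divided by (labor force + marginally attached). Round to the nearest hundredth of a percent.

Broad underutilization rate ≈ 10.12%.

Labor force = 2,547.03 + 146.59 = 2,693.62 thousand.
Numerator = 146.59 + 33.70 + 95.81 = 276.10 thousand.
Denominator = 2,693.62 + 33.70 = 2,727.32 thousand.
Broad rate = 276.10 / 2,727.32 = 10.12%.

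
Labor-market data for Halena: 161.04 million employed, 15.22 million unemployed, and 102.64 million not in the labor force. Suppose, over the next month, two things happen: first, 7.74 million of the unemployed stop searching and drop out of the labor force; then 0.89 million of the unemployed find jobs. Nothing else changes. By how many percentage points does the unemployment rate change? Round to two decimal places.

Initially, labor force = 161.04 + 15.22 = 176.26 million, so u = 15.22/176.26 = 8.63%.
After the first change, unemployed and labor force both fall by 7.74 → E = 161.04, U = 7.48, labor force = 168.52 million.
After the second change, unemployed falls and employed rises by 0.89; labor force unchanged → E = 161.93, U = 6.59, labor force = 168.52 million.
New unemployment rate = 6.59 / 168.52 = 3.91%.
Change = 3.91% − 8.63% = −4.72 percentage points.

The unemployment rate changes by −4.72 percentage points.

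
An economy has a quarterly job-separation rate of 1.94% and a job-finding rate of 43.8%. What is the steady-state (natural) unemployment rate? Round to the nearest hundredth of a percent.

Steady-state unemployment rate ≈ 4.24%.

At steady state the flows balance: s·E = f·U, so U/(E+U) = s/(s+f).
u* = 1.94 / (1.94 + 43.8) = 1.94 / 45.74 = 4.24%.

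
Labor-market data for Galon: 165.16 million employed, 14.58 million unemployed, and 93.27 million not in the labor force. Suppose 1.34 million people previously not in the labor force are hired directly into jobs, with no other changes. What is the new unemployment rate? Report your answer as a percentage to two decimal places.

Initially, labor force = 165.16 + 14.58 = 179.74 million, so u = 14.58/179.74 = 8.11%.
After the change, employed and labor force both rise by 1.34; unemployed unchanged → E = 166.50, U = 14.58, labor force = 181.08 million.
New unemployment rate = 14.58 / 181.08 = 8.05%.

New unemployment rate ≈ 8.05%.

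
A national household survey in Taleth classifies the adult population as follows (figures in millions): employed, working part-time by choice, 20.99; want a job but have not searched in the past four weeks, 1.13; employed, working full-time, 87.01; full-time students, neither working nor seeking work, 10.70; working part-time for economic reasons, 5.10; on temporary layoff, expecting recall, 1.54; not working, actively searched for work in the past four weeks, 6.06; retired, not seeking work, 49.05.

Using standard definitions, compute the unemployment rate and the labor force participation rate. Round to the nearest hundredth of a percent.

Employed = 20.99 + 87.01 + 5.10 = 113.10 million (anyone who worked, including part-time for economic reasons, counts as employed).
Unemployed = 1.54 + 6.06 = 7.60 million (jobless and actively searching, or on temporary layoff).
Labor force = 113.10 + 7.60 = 120.70 million.
Not in labor force = 1.13 + 10.70 + 49.05 = 60.88 million (those not working and not actively searching are outside the labor force — including those who want a job but have given up searching).
Civilian working-age population = 120.70 + 60.88 = 181.58 million.
Unemployment rate = 7.60 / 120.70 = 6.30%.
Labor force participation rate = 120.70 / 181.58 = 66.47%.

Unemployment rate ≈ 6.30%; labor force participation rate ≈ 66.47%.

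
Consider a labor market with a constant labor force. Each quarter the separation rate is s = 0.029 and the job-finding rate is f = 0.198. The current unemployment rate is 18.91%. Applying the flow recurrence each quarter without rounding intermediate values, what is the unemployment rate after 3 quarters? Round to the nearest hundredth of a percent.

With a fixed labor force, u_{t+1} = u_t + s·(1−u_t) − f·u_t = u_t·(1−s−f) + s.
Here 1−s−f = 0.773 and s = 0.029.
u_1 = 0.189100 × 0.773 + 0.029 = 0.175174.
u_2 = 0.175174 × 0.773 + 0.029 = 0.164410.
u_3 = 0.164410 × 0.773 + 0.029 = 0.156089.

Unemployment rate after three quarters ≈ 15.61%.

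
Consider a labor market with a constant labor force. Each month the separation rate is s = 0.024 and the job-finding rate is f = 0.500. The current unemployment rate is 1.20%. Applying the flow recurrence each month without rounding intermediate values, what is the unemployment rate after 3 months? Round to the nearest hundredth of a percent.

With a fixed labor force, u_{t+1} = u_t + s·(1−u_t) − f·u_t = u_t·(1−s−f) + s.
Here 1−s−f = 0.476 and s = 0.024.
u_1 = 0.012000 × 0.476 + 0.024 = 0.029712.
u_2 = 0.029712 × 0.476 + 0.024 = 0.038143.
u_3 = 0.038143 × 0.476 + 0.024 = 0.042156.

Unemployment rate after three months ≈ 4.22%.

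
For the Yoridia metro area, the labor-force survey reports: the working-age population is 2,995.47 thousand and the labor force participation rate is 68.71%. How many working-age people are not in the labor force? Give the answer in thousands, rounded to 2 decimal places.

Share not in the labor force = 1 − 0.6871 = 0.3129.
Not in labor force = 0.3129 × 2,995.47 ≈ 937.28 thousand.

About 937.28 thousand are not in the labor force.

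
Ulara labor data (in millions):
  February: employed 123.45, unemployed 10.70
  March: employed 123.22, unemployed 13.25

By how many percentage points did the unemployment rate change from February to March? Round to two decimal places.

February: labor force = 123.45 + 10.70 = 134.15; u = 10.70/134.15 = 7.98%.
March: labor force = 123.22 + 13.25 = 136.47; u = 13.25/136.47 = 9.71%.
Change = 9.71% − 7.98% = +1.73 pp.

The unemployment rate changed by +1.73 percentage points.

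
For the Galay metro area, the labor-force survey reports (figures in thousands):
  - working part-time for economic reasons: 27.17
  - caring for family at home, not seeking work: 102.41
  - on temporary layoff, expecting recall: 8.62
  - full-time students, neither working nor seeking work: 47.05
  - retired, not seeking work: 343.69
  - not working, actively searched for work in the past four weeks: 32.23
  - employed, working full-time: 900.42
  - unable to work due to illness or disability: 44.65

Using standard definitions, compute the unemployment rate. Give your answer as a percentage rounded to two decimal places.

Unemployment rate ≈ 4.22%.

Employed = 27.17 + 900.42 = 927.59 thousand (anyone who worked, including part-time for economic reasons, counts as employed).
Unemployed = 8.62 + 32.23 = 40.85 thousand (jobless and actively searching, or on temporary layoff).
Labor force = 927.59 + 40.85 = 968.44 thousand.
Unemployment rate = 40.85 / 968.44 = 4.22%.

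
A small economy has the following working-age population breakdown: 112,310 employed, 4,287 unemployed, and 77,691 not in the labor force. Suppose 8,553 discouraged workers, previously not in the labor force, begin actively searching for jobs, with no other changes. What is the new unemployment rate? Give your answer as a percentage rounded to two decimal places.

New unemployment rate ≈ 10.26%.

Initially, labor force = 112,310 + 4,287 = 116,597, so u = 4,287/116,597 = 3.68%.
After the change, unemployed and labor force both rise by 8,553 → E = 112,310, U = 12,840, labor force = 125,150.
New unemployment rate = 12,840 / 125,150 = 10.26%.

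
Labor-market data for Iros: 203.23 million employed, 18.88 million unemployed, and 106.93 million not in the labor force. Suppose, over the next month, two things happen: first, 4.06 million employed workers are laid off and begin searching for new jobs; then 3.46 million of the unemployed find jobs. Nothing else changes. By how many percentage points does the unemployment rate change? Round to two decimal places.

Initially, labor force = 203.23 + 18.88 = 222.11 million, so u = 18.88/222.11 = 8.50%.
After the first change, employed falls and unemployed rises by 4.06; labor force unchanged → E = 199.17, U = 22.94, labor force = 222.11 million.
After the second change, unemployed falls and employed rises by 3.46; labor force unchanged → E = 202.63, U = 19.48, labor force = 222.11 million.
New unemployment rate = 19.48 / 222.11 = 8.77%.
Change = 8.77% − 8.50% = +0.27 percentage points.

The unemployment rate changes by +0.27 percentage points.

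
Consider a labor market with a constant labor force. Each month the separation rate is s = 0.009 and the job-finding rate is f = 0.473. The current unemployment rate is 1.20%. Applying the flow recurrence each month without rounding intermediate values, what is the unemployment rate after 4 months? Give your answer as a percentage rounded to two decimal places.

Unemployment rate after four months ≈ 1.82%.

With a fixed labor force, u_{t+1} = u_t + s·(1−u_t) − f·u_t = u_t·(1−s−f) + s.
Here 1−s−f = 0.518 and s = 0.009.
u_1 = 0.012000 × 0.518 + 0.009 = 0.015216.
u_2 = 0.015216 × 0.518 + 0.009 = 0.016882.
u_3 = 0.016882 × 0.518 + 0.009 = 0.017745.
u_4 = 0.017745 × 0.518 + 0.009 = 0.018192.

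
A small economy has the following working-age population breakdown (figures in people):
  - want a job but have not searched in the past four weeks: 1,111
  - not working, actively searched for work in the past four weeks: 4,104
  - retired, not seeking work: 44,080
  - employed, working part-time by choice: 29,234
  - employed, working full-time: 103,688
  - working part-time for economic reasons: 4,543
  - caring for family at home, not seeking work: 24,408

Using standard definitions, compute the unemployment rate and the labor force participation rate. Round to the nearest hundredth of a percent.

Employed = 29,234 + 103,688 + 4,543 = 137,465 (anyone who worked, including part-time for economic reasons, counts as employed).
Unemployed = 4,104.
Labor force = 137,465 + 4,104 = 141,569.
Not in labor force = 1,111 + 44,080 + 24,408 = 69,599 (those not working and not actively searching are outside the labor force — including those who want a job but have given up searching).
Civilian working-age population = 141,569 + 69,599 = 211,168.
Unemployment rate = 4,104 / 141,569 = 2.90%.
Labor force participation rate = 141,569 / 211,168 = 67.04%.

Unemployment rate ≈ 2.90%; labor force participation rate ≈ 67.04%.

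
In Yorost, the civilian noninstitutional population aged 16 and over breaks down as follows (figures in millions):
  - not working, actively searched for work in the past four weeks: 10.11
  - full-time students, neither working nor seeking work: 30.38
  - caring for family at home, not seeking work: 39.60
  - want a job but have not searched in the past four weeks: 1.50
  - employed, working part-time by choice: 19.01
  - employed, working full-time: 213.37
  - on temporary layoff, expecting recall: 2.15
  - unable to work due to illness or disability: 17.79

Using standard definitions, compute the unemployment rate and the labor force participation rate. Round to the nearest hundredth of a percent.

Employed = 19.01 + 213.37 = 232.38 million.
Unemployed = 10.11 + 2.15 = 12.26 million (jobless and actively searching, or on temporary layoff).
Labor force = 232.38 + 12.26 = 244.64 million.
Not in labor force = 30.38 + 39.60 + 1.50 + 17.79 = 89.27 million (those not working and not actively searching are outside the labor force — including those who want a job but have given up searching).
Civilian working-age population = 244.64 + 89.27 = 333.91 million.
Unemployment rate = 12.26 / 244.64 = 5.01%.
Labor force participation rate = 244.64 / 333.91 = 73.27%.

Unemployment rate ≈ 5.01%; labor force participation rate ≈ 73.27%.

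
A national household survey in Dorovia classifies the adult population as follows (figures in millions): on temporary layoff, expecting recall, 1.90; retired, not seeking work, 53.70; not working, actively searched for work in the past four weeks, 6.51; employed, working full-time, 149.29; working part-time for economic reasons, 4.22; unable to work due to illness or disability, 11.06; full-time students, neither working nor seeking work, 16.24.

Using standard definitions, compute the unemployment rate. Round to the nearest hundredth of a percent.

Unemployment rate ≈ 5.19%.

Employed = 149.29 + 4.22 = 153.51 million (anyone who worked, including part-time for economic reasons, counts as employed).
Unemployed = 1.90 + 6.51 = 8.41 million (jobless and actively searching, or on temporary layoff).
Labor force = 153.51 + 8.41 = 161.92 million.
Unemployment rate = 8.41 / 161.92 = 5.19%.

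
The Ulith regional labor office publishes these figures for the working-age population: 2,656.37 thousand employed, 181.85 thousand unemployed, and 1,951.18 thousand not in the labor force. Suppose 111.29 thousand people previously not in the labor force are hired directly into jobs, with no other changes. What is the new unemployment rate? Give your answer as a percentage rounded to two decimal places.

New unemployment rate ≈ 6.17%.

Initially, labor force = 2,656.37 + 181.85 = 2,838.22 thousand, so u = 181.85/2,838.22 = 6.41%.
After the change, employed and labor force both rise by 111.29; unemployed unchanged → E = 2,767.66, U = 181.85, labor force = 2,949.51 thousand.
New unemployment rate = 181.85 / 2,949.51 = 6.17%.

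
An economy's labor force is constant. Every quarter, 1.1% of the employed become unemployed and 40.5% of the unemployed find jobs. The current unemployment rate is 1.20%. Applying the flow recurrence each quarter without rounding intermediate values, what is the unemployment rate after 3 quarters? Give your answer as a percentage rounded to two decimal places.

With a fixed labor force, u_{t+1} = u_t + s·(1−u_t) − f·u_t = u_t·(1−s−f) + s.
Here 1−s−f = 0.584 and s = 0.011.
u_1 = 0.012000 × 0.584 + 0.011 = 0.018008.
u_2 = 0.018008 × 0.584 + 0.011 = 0.021517.
u_3 = 0.021517 × 0.584 + 0.011 = 0.023566.

Unemployment rate after three quarters ≈ 2.36%.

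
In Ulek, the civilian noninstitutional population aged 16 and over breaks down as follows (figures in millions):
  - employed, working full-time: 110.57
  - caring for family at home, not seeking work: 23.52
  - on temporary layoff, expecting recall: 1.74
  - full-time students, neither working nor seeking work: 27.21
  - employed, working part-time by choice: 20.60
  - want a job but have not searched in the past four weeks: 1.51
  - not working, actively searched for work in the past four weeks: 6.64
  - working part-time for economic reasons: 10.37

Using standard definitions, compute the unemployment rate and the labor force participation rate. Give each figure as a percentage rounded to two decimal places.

Employed = 110.57 + 20.60 + 10.37 = 141.54 million (anyone who worked, including part-time for economic reasons, counts as employed).
Unemployed = 1.74 + 6.64 = 8.38 million (jobless and actively searching, or on temporary layoff).
Labor force = 141.54 + 8.38 = 149.92 million.
Not in labor force = 23.52 + 27.21 + 1.51 = 52.24 million (those not working and not actively searching are outside the labor force — including those who want a job but have given up searching).
Civilian working-age population = 149.92 + 52.24 = 202.16 million.
Unemployment rate = 8.38 / 149.92 = 5.59%.
Labor force participation rate = 149.92 / 202.16 = 74.16%.

Unemployment rate ≈ 5.59%; labor force participation rate ≈ 74.16%.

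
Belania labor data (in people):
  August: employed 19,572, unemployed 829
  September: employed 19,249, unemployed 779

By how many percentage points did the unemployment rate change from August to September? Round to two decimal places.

August: labor force = 19,572 + 829 = 20,401; u = 829/20,401 = 4.06%.
September: labor force = 19,249 + 779 = 20,028; u = 779/20,028 = 3.89%.
Change = 3.89% − 4.06% = −0.17 pp.

The unemployment rate changed by −0.17 percentage points.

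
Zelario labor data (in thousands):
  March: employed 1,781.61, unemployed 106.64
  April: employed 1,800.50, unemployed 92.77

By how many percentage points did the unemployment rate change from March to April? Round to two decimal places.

The unemployment rate changed by −0.75 percentage points.

March: labor force = 1,781.61 + 106.64 = 1,888.25; u = 106.64/1,888.25 = 5.65%.
April: labor force = 1,800.50 + 92.77 = 1,893.27; u = 92.77/1,893.27 = 4.90%.
Change = 4.90% − 5.65% = −0.75 pp.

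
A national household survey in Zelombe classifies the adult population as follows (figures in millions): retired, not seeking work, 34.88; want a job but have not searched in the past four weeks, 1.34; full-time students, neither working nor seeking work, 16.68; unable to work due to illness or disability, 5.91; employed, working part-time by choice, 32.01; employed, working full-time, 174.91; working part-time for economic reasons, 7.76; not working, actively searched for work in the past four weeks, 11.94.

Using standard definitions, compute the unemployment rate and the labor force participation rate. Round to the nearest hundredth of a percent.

Employed = 32.01 + 174.91 + 7.76 = 214.68 million (anyone who worked, including part-time for economic reasons, counts as employed).
Unemployed = 11.94 million.
Labor force = 214.68 + 11.94 = 226.62 million.
Not in labor force = 34.88 + 1.34 + 16.68 + 5.91 = 58.81 million (those not working and not actively searching are outside the labor force — including those who want a job but have given up searching).
Civilian working-age population = 226.62 + 58.81 = 285.43 million.
Unemployment rate = 11.94 / 226.62 = 5.27%.
Labor force participation rate = 226.62 / 285.43 = 79.40%.

Unemployment rate ≈ 5.27%; labor force participation rate ≈ 79.40%.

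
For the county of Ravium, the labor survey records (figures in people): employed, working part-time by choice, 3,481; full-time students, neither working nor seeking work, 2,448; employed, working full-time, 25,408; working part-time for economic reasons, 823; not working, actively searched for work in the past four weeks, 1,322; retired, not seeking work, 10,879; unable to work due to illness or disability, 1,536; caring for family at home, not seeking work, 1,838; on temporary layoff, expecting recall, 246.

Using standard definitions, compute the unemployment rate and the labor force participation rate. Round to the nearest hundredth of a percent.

Employed = 3,481 + 25,408 + 823 = 29,712 (anyone who worked, including part-time for economic reasons, counts as employed).
Unemployed = 1,322 + 246 = 1,568 (jobless and actively searching, or on temporary layoff).
Labor force = 29,712 + 1,568 = 31,280.
Not in labor force = 2,448 + 10,879 + 1,536 + 1,838 = 16,701 (those not working and not actively searching are outside the labor force).
Civilian working-age population = 31,280 + 16,701 = 47,981.
Unemployment rate = 1,568 / 31,280 = 5.01%.
Labor force participation rate = 31,280 / 47,981 = 65.19%.

Unemployment rate ≈ 5.01%; labor force participation rate ≈ 65.19%.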